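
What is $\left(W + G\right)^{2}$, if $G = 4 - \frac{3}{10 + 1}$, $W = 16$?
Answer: $\frac{47089}{121} \approx 389.17$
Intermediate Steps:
$G = \frac{41}{11}$ ($G = 4 - \frac{3}{11} = \frac{41}{11} \approx 3.7273$)
$\left(W + G\right)^{2} = \left(16 + \frac{41}{11}\right)^{2} = \left(\frac{217}{11}\right)^{2} = \frac{47089}{121}$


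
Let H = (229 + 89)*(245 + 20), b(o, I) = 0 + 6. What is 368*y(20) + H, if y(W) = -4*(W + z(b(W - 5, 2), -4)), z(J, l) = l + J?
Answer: 51886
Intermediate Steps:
b(o, I) = 6
z(J, l) = J + l
y(W) = -8 - 4*W (y(W) = -4*(W + (6 - 4)) = -4*(W + 2) = -4*(2 + W) = -8 - 4*W)
H = 84270 (H = 318*265 = 84270)
368*y(20) + H = 368*(-8 - 4*20) + 84270 = 368*(-8 - 80) + 84270 = 368*(-88) + 84270 = -32384 + 84270 = 51886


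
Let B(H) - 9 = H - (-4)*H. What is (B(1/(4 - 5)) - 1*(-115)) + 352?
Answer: 471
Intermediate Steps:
B(H) = 9 + 5*H (B(H) = 9 + (H - (-4)*H) = 9 + (H + 4*H) = 9 + 5*H)
(B(1/(4 - 5)) - 1*(-115)) + 352 = ((9 + 5/(4 - 5)) - 1*(-115)) + 352 = ((9 + 5/(-1)) + 115) + 352 = ((9 + 5*(-1)) + 115) + 352 = ((9 - 5) + 115) + 352 = (4 + 115) + 352 = 119 + 352 = 471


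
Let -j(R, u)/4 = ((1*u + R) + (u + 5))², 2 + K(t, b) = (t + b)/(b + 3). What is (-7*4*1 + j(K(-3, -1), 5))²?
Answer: 262144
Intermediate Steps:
K(t, b) = -2 + (b + t)/(3 + b) (K(t, b) = -2 + (t + b)/(b + 3) = -2 + (b + t)/(3 + b))
j(R, u) = -4*(5 + R + 2*u)² (j(R, u) = -4*((1*u + R) + (u + 5))² = -4*((u + R) + (5 + u))² = -4*((R + u) + (5 + u))² = -4*(5 + R + 2*u)²)
(-7*4*1 + j(K(-3, -1), 5))² = (-7*4*1 - 4*(5 + (-6 - 3 - 1*(-1))/(3 - 1) + 2*5)²)² = (-28*1 - 4*(5 + (-6 - 3 + 1)/2 + 10)²)² = (-28 - 4*(5 + (½)*(-8) + 10)²)² = (-28 - 4*(5 - 4 + 10)²)² = (-28 - 4*11²)² = (-28 - 4*121)² = (-28 - 484)² = (-512)² = 262144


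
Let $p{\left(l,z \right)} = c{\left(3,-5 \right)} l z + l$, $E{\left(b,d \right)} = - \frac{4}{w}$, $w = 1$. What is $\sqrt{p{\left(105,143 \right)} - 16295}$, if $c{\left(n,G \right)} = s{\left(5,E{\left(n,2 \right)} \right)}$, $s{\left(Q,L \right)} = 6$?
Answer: $10 \sqrt{739} \approx 271.85$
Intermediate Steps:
$E{\left(b,d \right)} = -4$ ($E{\left(b,d \right)} = - \frac{4}{1} = \left(-4\right) 1 = -4$)
$c{\left(n,G \right)} = 6$
$p{\left(l,z \right)} = l + 6 l z$ ($p{\left(l,z \right)} = 6 l z + l = l + 6 l z$)
$\sqrt{p{\left(105,143 \right)} - 16295} = \sqrt{105 \left(1 + 6 \cdot 143\right) - 16295} = \sqrt{105 \left(1 + 858\right) - 16295} = \sqrt{105 \cdot 859 - 16295} = \sqrt{90195 - 16295} = \sqrt{73900} = 10 \sqrt{739}$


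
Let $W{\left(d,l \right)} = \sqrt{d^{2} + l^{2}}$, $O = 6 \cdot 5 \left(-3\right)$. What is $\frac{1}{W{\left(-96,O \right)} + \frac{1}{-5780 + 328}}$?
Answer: $\frac{5452}{514706048063} + \frac{178345824 \sqrt{481}}{514706048063} \approx 0.0075994$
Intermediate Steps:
$O = -90$ ($O = 30 \left(-3\right) = -90$)
$\frac{1}{W{\left(-96,O \right)} + \frac{1}{-5780 + 328}} = \frac{1}{\sqrt{\left(-96\right)^{2} + \left(-90\right)^{2}} + \frac{1}{-5780 + 328}} = \frac{1}{\sqrt{9216 + 8100} + \frac{1}{-5452}} = \frac{1}{\sqrt{17316} - \frac{1}{5452}} = \frac{1}{6 \sqrt{481} - \frac{1}{5452}} = \frac{1}{- \frac{1}{5452} + 6 \sqrt{481}}$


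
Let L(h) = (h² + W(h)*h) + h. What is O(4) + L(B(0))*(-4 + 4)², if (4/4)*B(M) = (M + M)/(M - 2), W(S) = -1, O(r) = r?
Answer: 4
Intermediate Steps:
B(M) = 2*M/(-2 + M) (B(M) = (M + M)/(M - 2) = (2*M)/(-2 + M) = 2*M/(-2 + M))
L(h) = h² (L(h) = (h² - h) + h = h²)
O(4) + L(B(0))*(-4 + 4)² = 4 + (2*0/(-2 + 0))²*(-4 + 4)² = 4 + (2*0/(-2))²*0² = 4 + (2*0*(-½))²*0 = 4 + 0²*0 = 4 + 0*0 = 4 + 0 = 4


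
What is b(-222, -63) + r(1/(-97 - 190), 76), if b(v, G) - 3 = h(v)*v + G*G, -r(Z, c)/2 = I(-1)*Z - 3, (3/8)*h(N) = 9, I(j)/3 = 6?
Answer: -387414/287 ≈ -1349.9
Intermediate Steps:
I(j) = 18 (I(j) = 3*6 = 18)
h(N) = 24 (h(N) = (8/3)*9 = 24)
r(Z, c) = 6 - 36*Z (r(Z, c) = -2*(18*Z - 3) = -2*(-3 + 18*Z) = 6 - 36*Z)
b(v, G) = 3 + G² + 24*v (b(v, G) = 3 + (24*v + G*G) = 3 + (24*v + G²) = 3 + (G² + 24*v) = 3 + G² + 24*v)
b(-222, -63) + r(1/(-97 - 190), 76) = (3 + (-63)² + 24*(-222)) + (6 - 36/(-97 - 190)) = (3 + 3969 - 5328) + (6 - 36/(-287)) = -1356 + (6 - 36*(-1/287)) = -1356 + (6 + 36/287) = -1356 + 1758/287 = -387414/287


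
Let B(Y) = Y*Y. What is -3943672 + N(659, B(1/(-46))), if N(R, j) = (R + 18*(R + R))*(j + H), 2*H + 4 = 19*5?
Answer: -5997239095/2116 ≈ -2.8342e+6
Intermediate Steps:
B(Y) = Y**2
H = 91/2 (H = -2 + (19*5)/2 = -2 + (1/2)*95 = -2 + 95/2 = 91/2 ≈ 45.500)
N(R, j) = 37*R*(91/2 + j) (N(R, j) = (R + 18*(R + R))*(j + 91/2) = (R + 18*(2*R))*(91/2 + j) = (R + 36*R)*(91/2 + j) = (37*R)*(91/2 + j) = 37*R*(91/2 + j))
-3943672 + N(659, B(1/(-46))) = -3943672 + (37/2)*659*(91 + 2*(1/(-46))**2) = -3943672 + (37/2)*659*(91 + 2*(-1/46)**2) = -3943672 + (37/2)*659*(91 + 2*(1/2116)) = -3943672 + (37/2)*659*(91 + 1/1058) = -3943672 + (37/2)*659*(96279/1058) = -3943672 + 2347570857/2116 = -5997239095/2116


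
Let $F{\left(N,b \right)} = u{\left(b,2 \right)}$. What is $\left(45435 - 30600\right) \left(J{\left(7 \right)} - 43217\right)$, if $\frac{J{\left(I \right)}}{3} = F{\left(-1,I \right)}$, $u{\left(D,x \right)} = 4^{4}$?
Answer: $-629730915$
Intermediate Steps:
$u{\left(D,x \right)} = 256$
$F{\left(N,b \right)} = 256$
$J{\left(I \right)} = 768$ ($J{\left(I \right)} = 3 \cdot 256 = 768$)
$\left(45435 - 30600\right) \left(J{\left(7 \right)} - 43217\right) = \left(45435 - 30600\right) \left(768 - 43217\right) = 14835 \left(-42449\right) = -629730915$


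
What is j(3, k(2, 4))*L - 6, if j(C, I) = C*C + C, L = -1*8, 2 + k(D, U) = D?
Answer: -102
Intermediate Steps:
k(D, U) = -2 + D
L = -8
j(C, I) = C + C**2 (j(C, I) = C**2 + C = C + C**2)
j(3, k(2, 4))*L - 6 = (3*(1 + 3))*(-8) - 6 = (3*4)*(-8) - 6 = 12*(-8) - 6 = -96 - 6 = -102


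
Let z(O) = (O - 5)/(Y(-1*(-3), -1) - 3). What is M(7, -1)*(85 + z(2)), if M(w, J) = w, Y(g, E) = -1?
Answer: 2401/4 ≈ 600.25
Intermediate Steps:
z(O) = 5/4 - O/4 (z(O) = (O - 5)/(-1 - 3) = (-5 + O)/(-4) = (-5 + O)*(-¼) = 5/4 - O/4)
M(7, -1)*(85 + z(2)) = 7*(85 + (5/4 - ¼*2)) = 7*(85 + (5/4 - ½)) = 7*(85 + ¾) = 7*(343/4) = 2401/4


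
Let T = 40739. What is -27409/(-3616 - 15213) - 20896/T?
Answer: 723164467/767074631 ≈ 0.94276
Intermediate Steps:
-27409/(-3616 - 15213) - 20896/T = -27409/(-3616 - 15213) - 20896/40739 = -27409/(-18829) - 20896*1/40739 = -27409*(-1/18829) - 20896/40739 = 27409/18829 - 20896/40739 = 723164467/767074631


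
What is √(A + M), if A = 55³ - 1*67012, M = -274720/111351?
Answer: √1231975737960243/111351 ≈ 315.21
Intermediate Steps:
M = -274720/111351 (M = -274720*1/111351 = -274720/111351 ≈ -2.4672)
A = 99363 (A = 166375 - 67012 = 99363)
√(A + M) = √(99363 - 274720/111351) = √(11063894693/111351) = √1231975737960243/111351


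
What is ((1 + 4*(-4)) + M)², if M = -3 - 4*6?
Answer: 1764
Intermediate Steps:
M = -27 (M = -3 - 24 = -27)
((1 + 4*(-4)) + M)² = ((1 + 4*(-4)) - 27)² = ((1 - 16) - 27)² = (-15 - 27)² = (-42)² = 1764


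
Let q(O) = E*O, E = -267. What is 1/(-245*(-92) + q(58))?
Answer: 1/7054 ≈ 0.00014176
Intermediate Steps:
q(O) = -267*O
1/(-245*(-92) + q(58)) = 1/(-245*(-92) - 267*58) = 1/(22540 - 15486) = 1/7054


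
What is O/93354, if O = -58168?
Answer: -29084/46677 ≈ -0.62309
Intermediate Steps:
O/93354 = -58168/93354 = -58168*1/93354 = -29084/46677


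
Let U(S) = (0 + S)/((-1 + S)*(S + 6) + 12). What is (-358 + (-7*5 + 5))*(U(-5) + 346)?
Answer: -401774/3 ≈ -1.3392e+5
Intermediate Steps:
U(S) = S/(12 + (-1 + S)*(6 + S)) (U(S) = S/((-1 + S)*(6 + S) + 12) = S/(12 + (-1 + S)*(6 + S)))
(-358 + (-7*5 + 5))*(U(-5) + 346) = (-358 + (-7*5 + 5))*(-5/(6 + (-5)² + 5*(-5)) + 346) = (-358 + (-35 + 5))*(-5/(6 + 25 - 25) + 346) = (-358 - 30)*(-5/6 + 346) = -388*(-5*⅙ + 346) = -388*(-⅚ + 346) = -388*2071/6 = -401774/3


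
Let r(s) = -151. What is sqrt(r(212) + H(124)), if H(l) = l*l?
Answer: 5*sqrt(609) ≈ 123.39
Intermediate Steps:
H(l) = l**2
sqrt(r(212) + H(124)) = sqrt(-151 + 124**2) = sqrt(-151 + 15376) = sqrt(15225) = 5*sqrt(609)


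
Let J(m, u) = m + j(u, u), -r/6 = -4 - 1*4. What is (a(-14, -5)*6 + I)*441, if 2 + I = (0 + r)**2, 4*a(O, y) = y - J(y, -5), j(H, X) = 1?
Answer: 2029041/2 ≈ 1.0145e+6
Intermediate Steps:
r = 48 (r = -6*(-4 - 1*4) = -6*(-4 - 4) = -6*(-8) = 48)
J(m, u) = 1 + m (J(m, u) = m + 1 = 1 + m)
a(O, y) = -1/4 (a(O, y) = (y - (1 + y))/4 = (y + (-1 - y))/4 = (1/4)*(-1) = -1/4)
I = 2302 (I = -2 + (0 + 48)**2 = -2 + 48**2 = -2 + 2304 = 2302)
(a(-14, -5)*6 + I)*441 = (-1/4*6 + 2302)*441 = (-3/2 + 2302)*441 = (4601/2)*441 = 2029041/2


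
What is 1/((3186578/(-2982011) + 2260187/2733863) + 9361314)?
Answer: 8152409538493/76317263574662865045 ≈ 1.0682e-7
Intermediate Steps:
1/((3186578/(-2982011) + 2260187/2733863) + 9361314) = 1/((3186578*(-1/2982011) + 2260187*(1/2733863)) + 9361314) = 1/((-3186578/2982011 + 2260187/2733863) + 9361314) = 1/(-1971765194757/8152409538493 + 9361314) = 1/(76317263574662865045/8152409538493) = 8152409538493/76317263574662865045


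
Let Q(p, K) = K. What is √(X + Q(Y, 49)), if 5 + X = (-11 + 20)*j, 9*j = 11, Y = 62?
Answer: √55 ≈ 7.4162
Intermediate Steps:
j = 11/9 (j = (⅑)*11 = 11/9 ≈ 1.2222)
X = 6 (X = -5 + (-11 + 20)*(11/9) = -5 + 9*(11/9) = -5 + 11 = 6)
√(X + Q(Y, 49)) = √(6 + 49) = √55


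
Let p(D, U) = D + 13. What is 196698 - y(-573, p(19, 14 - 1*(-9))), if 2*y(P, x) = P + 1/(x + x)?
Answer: 25214015/128 ≈ 1.9698e+5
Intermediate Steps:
p(D, U) = 13 + D
y(P, x) = P/2 + 1/(4*x) (y(P, x) = (P + 1/(x + x))/2 = (P + 1/(2*x))/2 = P/2 + 1/(4*x))
196698 - y(-573, p(19, 14 - 1*(-9))) = 196698 - ((½)*(-573) + 1/(4*(13 + 19))) = 196698 - (-573/2 + (¼)/32) = 196698 - (-573/2 + (¼)*(1/32)) = 196698 - (-573/2 + 1/128) = 196698 - 1*(-36671/128) = 196698 + 36671/128 = 25214015/128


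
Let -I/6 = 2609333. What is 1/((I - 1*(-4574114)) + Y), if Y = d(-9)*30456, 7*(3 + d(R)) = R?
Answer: -7/78486868 ≈ -8.9187e-8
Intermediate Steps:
I = -15655998 (I = -6*2609333 = -15655998)
d(R) = -3 + R/7
Y = -913680/7 (Y = (-3 + (⅐)*(-9))*30456 = (-3 - 9/7)*30456 = -30/7*30456 = -913680/7 ≈ -1.3053e+5)
1/((I - 1*(-4574114)) + Y) = 1/((-15655998 - 1*(-4574114)) - 913680/7) = 1/((-15655998 + 4574114) - 913680/7) = 1/(-11081884 - 913680/7) = 1/(-78486868/7) = -7/78486868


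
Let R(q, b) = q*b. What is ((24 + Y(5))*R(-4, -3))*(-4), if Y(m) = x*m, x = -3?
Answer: -432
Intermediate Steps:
Y(m) = -3*m
R(q, b) = b*q
((24 + Y(5))*R(-4, -3))*(-4) = ((24 - 3*5)*(-3*(-4)))*(-4) = ((24 - 15)*12)*(-4) = (9*12)*(-4) = 108*(-4) = -432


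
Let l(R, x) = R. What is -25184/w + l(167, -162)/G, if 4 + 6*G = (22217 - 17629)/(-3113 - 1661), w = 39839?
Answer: -1541679247/7609249 ≈ -202.61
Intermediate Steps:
G = -191/231 (G = -⅔ + ((22217 - 17629)/(-3113 - 1661))/6 = -⅔ + (4588/(-4774))/6 = -⅔ + (4588*(-1/4774))/6 = -⅔ + (⅙)*(-74/77) = -⅔ - 37/231 = -191/231 ≈ -0.82684)
-25184/w + l(167, -162)/G = -25184/39839 + 167/(-191/231) = -25184*1/39839 + 167*(-231/191) = -25184/39839 - 38577/191 = -1541679247/7609249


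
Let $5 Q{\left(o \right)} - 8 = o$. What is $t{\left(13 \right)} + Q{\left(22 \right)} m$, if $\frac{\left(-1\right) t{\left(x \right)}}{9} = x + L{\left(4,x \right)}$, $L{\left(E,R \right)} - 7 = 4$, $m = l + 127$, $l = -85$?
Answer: $36$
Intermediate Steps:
$Q{\left(o \right)} = \frac{8}{5} + \frac{o}{5}$
$m = 42$ ($m = -85 + 127 = 42$)
$L{\left(E,R \right)} = 11$ ($L{\left(E,R \right)} = 7 + 4 = 11$)
$t{\left(x \right)} = -99 - 9 x$ ($t{\left(x \right)} = - 9 \left(x + 11\right) = - 9 \left(11 + x\right) = -99 - 9 x$)
$t{\left(13 \right)} + Q{\left(22 \right)} m = \left(-99 - 117\right) + \left(\frac{8}{5} + \frac{1}{5} \cdot 22\right) 42 = \left(-99 - 117\right) + \left(\frac{8}{5} + \frac{22}{5}\right) 42 = -216 + 6 \cdot 42 = -216 + 252 = 36$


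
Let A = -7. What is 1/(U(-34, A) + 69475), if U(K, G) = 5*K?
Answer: 1/69305 ≈ 1.4429e-5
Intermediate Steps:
1/(U(-34, A) + 69475) = 1/(5*(-34) + 69475) = 1/(-170 + 69475) = 1/69305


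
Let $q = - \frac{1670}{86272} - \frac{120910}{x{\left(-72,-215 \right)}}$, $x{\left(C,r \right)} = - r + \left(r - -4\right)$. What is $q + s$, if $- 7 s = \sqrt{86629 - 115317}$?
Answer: $- \frac{1303894275}{43136} - \frac{4 i \sqrt{1793}}{7} \approx -30228.0 - 24.196 i$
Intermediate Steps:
$x{\left(C,r \right)} = 4$ ($x{\left(C,r \right)} = - r + \left(r + 4\right) = - r + \left(4 + r\right) = 4$)
$s = - \frac{4 i \sqrt{1793}}{7}$ ($s = - \frac{\sqrt{86629 - 115317}}{7} = - \frac{\sqrt{-28688}}{7} = - \frac{4 i \sqrt{1793}}{7} \approx - 24.196 i$)
$q = - \frac{1303894275}{43136}$ ($q = - \frac{1670}{86272} - \frac{120910}{4} = \left(-1670\right) \frac{1}{86272} - \frac{60455}{2} = - \frac{835}{43136} - \frac{60455}{2} = - \frac{1303894275}{43136} \approx -30228.0$)
$q + s = - \frac{1303894275}{43136} - \frac{4 i \sqrt{1793}}{7}$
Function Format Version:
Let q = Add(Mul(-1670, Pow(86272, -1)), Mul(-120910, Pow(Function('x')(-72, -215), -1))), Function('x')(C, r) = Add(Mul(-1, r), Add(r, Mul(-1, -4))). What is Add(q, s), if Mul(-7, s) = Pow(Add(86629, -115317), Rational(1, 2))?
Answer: Add(Rational(-1303894275, 43136), Mul(Rational(-4, 7), I, Pow(1793, Rational(1, 2)))) ≈ Add(-30228., Mul(-24.196, I))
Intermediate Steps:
Function('x')(C, r) = 4 (Function('x')(C, r) = Add(Mul(-1, r), Add(r, 4)) = Add(Mul(-1, r), Add(4, r)) = 4)
s = Mul(Rational(-4, 7), I, Pow(1793, Rational(1, 2))) (s = Mul(Rational(-1, 7), Pow(Add(86629, -115317), Rational(1, 2))) = Mul(Rational(-1, 7), Pow(-28688, Rational(1, 2))) = Mul(Rational(-1, 7), Mul(4, I, Pow(1793, Rational(1, 2)))) = Mul(Rational(-4, 7), I, Pow(1793, Rational(1, 2))) ≈ Mul(-24.196, I))
q = Rational(-1303894275, 43136) (q = Add(Mul(-1670, Pow(86272, -1)), Mul(-120910, Pow(4, -1))) = Add(Mul(-1670, Rational(1, 86272)), Mul(-120910, Rational(1, 4))) = Add(Rational(-835, 43136), Rational(-60455, 2)) = Rational(-1303894275, 43136) ≈ -30228.)
Add(q, s) = Add(Rational(-1303894275, 43136), Mul(Rational(-4, 7), I, Pow(1793, Rational(1, 2))))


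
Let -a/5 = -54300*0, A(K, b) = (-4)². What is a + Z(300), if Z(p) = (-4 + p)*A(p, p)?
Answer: 4736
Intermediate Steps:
A(K, b) = 16
a = 0 (a = -(-271500)*0 = -5*0 = 0)
Z(p) = -64 + 16*p (Z(p) = (-4 + p)*16 = -64 + 16*p)
a + Z(300) = 0 + (-64 + 16*300) = 0 + (-64 + 4800) = 0 + 4736 = 4736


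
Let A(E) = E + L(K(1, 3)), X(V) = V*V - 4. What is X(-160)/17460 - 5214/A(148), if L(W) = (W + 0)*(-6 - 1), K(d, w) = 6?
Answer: -1226712/25705 ≈ -47.723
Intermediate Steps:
X(V) = -4 + V**2 (X(V) = V**2 - 4 = -4 + V**2)
L(W) = -7*W (L(W) = W*(-7) = -7*W)
A(E) = -42 + E (A(E) = E - 7*6 = E - 42 = -42 + E)
X(-160)/17460 - 5214/A(148) = (-4 + (-160)**2)/17460 - 5214/(-42 + 148) = (-4 + 25600)*(1/17460) - 5214/106 = 25596*(1/17460) - 5214*1/106 = 711/485 - 2607/53 = -1226712/25705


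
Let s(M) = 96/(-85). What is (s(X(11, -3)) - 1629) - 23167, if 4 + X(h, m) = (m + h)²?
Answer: -2107756/85 ≈ -24797.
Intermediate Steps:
X(h, m) = -4 + (h + m)² (X(h, m) = -4 + (m + h)² = -4 + (h + m)²)
s(M) = -96/85 (s(M) = 96*(-1/85) = -96/85)
(s(X(11, -3)) - 1629) - 23167 = (-96/85 - 1629) - 23167 = -138561/85 - 23167 = -2107756/85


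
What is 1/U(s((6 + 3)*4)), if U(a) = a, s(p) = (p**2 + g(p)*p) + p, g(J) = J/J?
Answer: 1/1368 ≈ 0.00073099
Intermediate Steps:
g(J) = 1
s(p) = p**2 + 2*p (s(p) = (p**2 + 1*p) + p = (p**2 + p) + p = (p + p**2) + p = p**2 + 2*p)
1/U(s((6 + 3)*4)) = 1/(((6 + 3)*4)*(2 + (6 + 3)*4)) = 1/((9*4)*(2 + 9*4)) = 1/(36*(2 + 36)) = 1/(36*38) = 1/1368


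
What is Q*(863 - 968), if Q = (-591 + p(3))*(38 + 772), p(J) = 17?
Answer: 48818700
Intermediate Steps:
Q = -464940 (Q = (-591 + 17)*(38 + 772) = -574*810 = -464940)
Q*(863 - 968) = -464940*(863 - 968) = -464940*(-105) = 48818700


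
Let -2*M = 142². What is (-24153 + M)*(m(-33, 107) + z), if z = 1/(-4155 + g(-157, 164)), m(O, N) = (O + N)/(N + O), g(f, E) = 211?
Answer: -134988605/3944 ≈ -34226.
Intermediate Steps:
m(O, N) = 1 (m(O, N) = (N + O)/(N + O) = 1)
z = -1/3944 (z = 1/(-4155 + 211) = 1/(-3944) = -1/3944 ≈ -0.00025355)
M = -10082 (M = -½*142² = -½*20164 = -10082)
(-24153 + M)*(m(-33, 107) + z) = (-24153 - 10082)*(1 - 1/3944) = -34235*3943/3944 = -134988605/3944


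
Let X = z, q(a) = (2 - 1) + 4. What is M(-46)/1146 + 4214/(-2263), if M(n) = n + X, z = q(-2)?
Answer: -4922027/2593398 ≈ -1.8979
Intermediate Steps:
q(a) = 5 (q(a) = 1 + 4 = 5)
z = 5
X = 5
M(n) = 5 + n (M(n) = n + 5 = 5 + n)
M(-46)/1146 + 4214/(-2263) = (5 - 46)/1146 + 4214/(-2263) = -41*1/1146 + 4214*(-1/2263) = -41/1146 - 4214/2263 = -4922027/2593398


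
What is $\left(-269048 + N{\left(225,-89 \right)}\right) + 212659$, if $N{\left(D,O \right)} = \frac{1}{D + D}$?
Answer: $- \frac{25375049}{450} \approx -56389.0$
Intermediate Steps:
$N{\left(D,O \right)} = \frac{1}{2 D}$
$\left(-269048 + N{\left(225,-89 \right)}\right) + 212659 = \left(-269048 + \frac{1}{2 \cdot 225}\right) + 212659 = \left(-269048 + \frac{1}{2} \cdot \frac{1}{225}\right) + 212659 = \left(-269048 + \frac{1}{450}\right) + 212659 = - \frac{121071599}{450} + 212659 = - \frac{25375049}{450}$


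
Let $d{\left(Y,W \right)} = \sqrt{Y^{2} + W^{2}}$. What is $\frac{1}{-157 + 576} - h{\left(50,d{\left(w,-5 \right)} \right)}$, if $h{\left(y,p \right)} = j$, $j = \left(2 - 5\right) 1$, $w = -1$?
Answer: $\frac{1258}{419} \approx 3.0024$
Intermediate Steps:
$d{\left(Y,W \right)} = \sqrt{W^{2} + Y^{2}}$
$j = -3$ ($j = \left(-3\right) 1 = -3$)
$h{\left(y,p \right)} = -3$
$\frac{1}{-157 + 576} - h{\left(50,d{\left(w,-5 \right)} \right)} = \frac{1}{-157 + 576} - -3 = \frac{1}{419} + 3 = \frac{1258}{419}$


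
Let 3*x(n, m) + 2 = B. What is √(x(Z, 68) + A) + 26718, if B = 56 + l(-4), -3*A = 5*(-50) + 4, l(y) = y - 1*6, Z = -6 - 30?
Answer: 26718 + √870/3 ≈ 26728.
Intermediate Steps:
Z = -36
l(y) = -6 + y (l(y) = y - 6 = -6 + y)
A = 82 (A = -(5*(-50) + 4)/3 = -(-250 + 4)/3 = -⅓*(-246) = 82)
B = 46 (B = 56 + (-6 - 4) = 56 - 10 = 46)
x(n, m) = 44/3 (x(n, m) = -⅔ + (⅓)*46 = -⅔ + 46/3 = 44/3)
√(x(Z, 68) + A) + 26718 = √(44/3 + 82) + 26718 = √(290/3) + 26718 = √870/3 + 26718 = 26718 + √870/3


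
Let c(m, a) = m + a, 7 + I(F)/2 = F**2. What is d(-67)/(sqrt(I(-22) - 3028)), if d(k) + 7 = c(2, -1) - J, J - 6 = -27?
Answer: -15*I*sqrt(2074)/2074 ≈ -0.32937*I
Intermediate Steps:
I(F) = -14 + 2*F**2
J = -21 (J = 6 - 27 = -21)
c(m, a) = a + m
d(k) = 15 (d(k) = -7 + ((-1 + 2) - 1*(-21)) = -7 + (1 + 21) = -7 + 22 = 15)
d(-67)/(sqrt(I(-22) - 3028)) = 15/(sqrt((-14 + 2*(-22)**2) - 3028)) = 15/(sqrt((-14 + 2*484) - 3028)) = 15/(sqrt((-14 + 968) - 3028)) = 15/(sqrt(954 - 3028)) = 15/(sqrt(-2074)) = 15/((I*sqrt(2074))) = 15*(-I*sqrt(2074)/2074) = -15*I*sqrt(2074)/2074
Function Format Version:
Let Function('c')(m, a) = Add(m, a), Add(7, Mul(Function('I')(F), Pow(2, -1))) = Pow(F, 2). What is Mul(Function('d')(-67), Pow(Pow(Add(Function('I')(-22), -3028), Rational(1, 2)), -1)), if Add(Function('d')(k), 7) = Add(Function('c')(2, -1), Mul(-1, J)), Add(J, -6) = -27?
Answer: Mul(Rational(-15, 2074), I, Pow(2074, Rational(1, 2))) ≈ Mul(-0.32937, I)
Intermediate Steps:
Function('I')(F) = Add(-14, Mul(2, Pow(F, 2)))
J = -21 (J = Add(6, -27) = -21)
Function('c')(m, a) = Add(a, m)
Function('d')(k) = 15 (Function('d')(k) = Add(-7, Add(Add(-1, 2), Mul(-1, -21))) = Add(-7, Add(1, 21)) = Add(-7, 22) = 15)
Mul(Function('d')(-67), Pow(Pow(Add(Function('I')(-22), -3028), Rational(1, 2)), -1)) = Mul(15, Pow(Pow(Add(Add(-14, Mul(2, Pow(-22, 2))), -3028), Rational(1, 2)), -1)) = Mul(15, Pow(Pow(Add(Add(-14, Mul(2, 484)), -3028), Rational(1, 2)), -1)) = Mul(15, Pow(Pow(Add(Add(-14, 968), -3028), Rational(1, 2)), -1)) = Mul(15, Pow(Pow(Add(954, -3028), Rational(1, 2)), -1)) = Mul(15, Pow(Pow(-2074, Rational(1, 2)), -1)) = Mul(15, Pow(Mul(I, Pow(2074, Rational(1, 2))), -1)) = Mul(15, Mul(Rational(-1, 2074), I, Pow(2074, Rational(1, 2)))) = Mul(Rational(-15, 2074), I, Pow(2074, Rational(1, 2)))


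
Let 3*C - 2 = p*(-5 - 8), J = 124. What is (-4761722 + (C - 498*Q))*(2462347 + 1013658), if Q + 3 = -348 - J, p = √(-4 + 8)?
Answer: -15729548305900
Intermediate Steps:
p = 2 (p = √4 = 2)
C = -8 (C = ⅔ + (2*(-5 - 8))/3 = ⅔ + (2*(-13))/3 = ⅔ + (⅓)*(-26) = ⅔ - 26/3 = -8)
Q = -475 (Q = -3 + (-348 - 1*124) = -3 + (-348 - 124) = -3 - 472 = -475)
(-4761722 + (C - 498*Q))*(2462347 + 1013658) = (-4761722 + (-8 - 498*(-475)))*(2462347 + 1013658) = (-4761722 + (-8 + 236550))*3476005 = (-4761722 + 236542)*3476005 = -4525180*3476005 = -15729548305900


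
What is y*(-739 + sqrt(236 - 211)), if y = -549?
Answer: 402966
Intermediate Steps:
y*(-739 + sqrt(236 - 211)) = -549*(-739 + sqrt(236 - 211)) = -549*(-739 + sqrt(25)) = -549*(-739 + 5) = -549*(-734) = 402966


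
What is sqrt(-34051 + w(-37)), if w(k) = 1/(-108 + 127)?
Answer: 2*I*sqrt(3073098)/19 ≈ 184.53*I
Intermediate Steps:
w(k) = 1/19
sqrt(-34051 + w(-37)) = sqrt(-34051 + 1/19) = sqrt(-646968/19) = 2*I*sqrt(3073098)/19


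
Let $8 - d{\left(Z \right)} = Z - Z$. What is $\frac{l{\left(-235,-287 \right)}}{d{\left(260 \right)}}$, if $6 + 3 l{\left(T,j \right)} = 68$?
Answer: $\frac{31}{12} \approx 2.5833$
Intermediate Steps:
$l{\left(T,j \right)} = \frac{62}{3}$ ($l{\left(T,j \right)} = -2 + \frac{1}{3} \cdot 68 = -2 + \frac{68}{3} = \frac{62}{3}$)
$d{\left(Z \right)} = 8$ ($d{\left(Z \right)} = 8 - \left(Z - Z\right) = 8 - 0 = 8 + 0 = 8$)
$\frac{l{\left(-235,-287 \right)}}{d{\left(260 \right)}} = \frac{62}{3 \cdot 8} = \frac{62}{3} \cdot \frac{1}{8} = \frac{31}{12}$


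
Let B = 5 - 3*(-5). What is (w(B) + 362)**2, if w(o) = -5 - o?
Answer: 113569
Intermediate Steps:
B = 20 (B = 5 + 15 = 20)
(w(B) + 362)**2 = ((-5 - 1*20) + 362)**2 = ((-5 - 20) + 362)**2 = (-25 + 362)**2 = 337**2 = 113569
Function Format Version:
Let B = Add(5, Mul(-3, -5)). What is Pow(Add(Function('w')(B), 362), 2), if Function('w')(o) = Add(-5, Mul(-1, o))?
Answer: 113569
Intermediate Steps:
B = 20 (B = Add(5, 15) = 20)
Pow(Add(Function('w')(B), 362), 2) = Pow(Add(Add(-5, Mul(-1, 20)), 362), 2) = Pow(Add(Add(-5, -20), 362), 2) = Pow(Add(-25, 362), 2) = Pow(337, 2) = 113569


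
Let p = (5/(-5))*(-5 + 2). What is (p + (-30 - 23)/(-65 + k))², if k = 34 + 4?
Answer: 17956/729 ≈ 24.631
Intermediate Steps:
k = 38
p = 3 (p = (5*(-⅕))*(-3) = -1*(-3) = 3)
(p + (-30 - 23)/(-65 + k))² = (3 + (-30 - 23)/(-65 + 38))² = (3 - 53/(-27))² = (3 - 53*(-1/27))² = (3 + 53/27)² = (134/27)² = 17956/729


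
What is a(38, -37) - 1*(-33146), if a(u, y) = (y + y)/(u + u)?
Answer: 1259511/38 ≈ 33145.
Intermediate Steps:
a(u, y) = y/u (a(u, y) = (2*y)/((2*u)) = (2*y)*(1/(2*u)) = y/u)
a(38, -37) - 1*(-33146) = -37/38 - 1*(-33146) = -37*1/38 + 33146 = -37/38 + 33146 = 1259511/38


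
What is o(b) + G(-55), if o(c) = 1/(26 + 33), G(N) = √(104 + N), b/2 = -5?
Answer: 414/59 ≈ 7.0170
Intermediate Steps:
b = -10 (b = 2*(-5) = -10)
o(c) = 1/59
o(b) + G(-55) = 1/59 + √(104 - 55) = 1/59 + √49 = 1/59 + 7 = 414/59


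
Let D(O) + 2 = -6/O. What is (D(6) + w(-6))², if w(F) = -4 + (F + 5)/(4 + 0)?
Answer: 841/16 ≈ 52.563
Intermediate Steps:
D(O) = -2 - 6/O
w(F) = -11/4 + F/4 (w(F) = -4 + (5 + F)/4 = -4 + (5 + F)*(¼) = -4 + (5/4 + F/4) = -11/4 + F/4)
(D(6) + w(-6))² = ((-2 - 6/6) + (-11/4 + (¼)*(-6)))² = ((-2 - 6*⅙) + (-11/4 - 3/2))² = ((-2 - 1) - 17/4)² = (-3 - 17/4)² = (-29/4)² = 841/16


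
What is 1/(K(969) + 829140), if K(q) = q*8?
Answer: 1/836892 ≈ 1.1949e-6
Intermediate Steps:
K(q) = 8*q
1/(K(969) + 829140) = 1/(8*969 + 829140) = 1/(7752 + 829140) = 1/836892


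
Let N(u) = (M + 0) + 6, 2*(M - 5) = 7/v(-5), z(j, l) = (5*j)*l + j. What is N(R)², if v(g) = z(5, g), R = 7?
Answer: 6932689/57600 ≈ 120.36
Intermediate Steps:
z(j, l) = j + 5*j*l (z(j, l) = 5*j*l + j = j + 5*j*l)
v(g) = 5 + 25*g (v(g) = 5*(1 + 5*g) = 5 + 25*g)
M = 1193/240 (M = 5 + (7/(5 + 25*(-5)))/2 = 5 + (7/(5 - 125))/2 = 5 + (7/(-120))/2 = 5 + (7*(-1/120))/2 = 5 + (½)*(-7/120) = 5 - 7/240 = 1193/240 ≈ 4.9708)
N(u) = 2633/240 (N(u) = (1193/240 + 0) + 6 = 1193/240 + 6 = 2633/240)
N(R)² = (2633/240)² = 6932689/57600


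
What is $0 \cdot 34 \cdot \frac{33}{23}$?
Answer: $0$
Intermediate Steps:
$0 \cdot 34 \cdot \frac{33}{23} = 0 \cdot 33 \cdot \frac{1}{23} = 0 \cdot \frac{33}{23} = 0$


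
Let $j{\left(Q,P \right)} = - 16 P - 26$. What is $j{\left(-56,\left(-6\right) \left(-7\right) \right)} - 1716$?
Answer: $-2414$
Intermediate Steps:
$j{\left(Q,P \right)} = -26 - 16 P$
$j{\left(-56,\left(-6\right) \left(-7\right) \right)} - 1716 = \left(-26 - 16 \left(\left(-6\right) \left(-7\right)\right)\right) - 1716 = \left(-26 - 672\right) - 1716 = -698 - 1716 = -2414$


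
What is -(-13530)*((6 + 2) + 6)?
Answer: 189420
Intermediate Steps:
-(-13530)*((6 + 2) + 6) = -(-13530)*(8 + 6) = -(-13530)*14 = -4510*(-42) = 189420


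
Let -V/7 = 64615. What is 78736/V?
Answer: -11248/64615 ≈ -0.17408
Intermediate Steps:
V = -452305 (V = -7*64615 = -452305)
78736/V = 78736/(-452305) = 78736*(-1/452305) = -11248/64615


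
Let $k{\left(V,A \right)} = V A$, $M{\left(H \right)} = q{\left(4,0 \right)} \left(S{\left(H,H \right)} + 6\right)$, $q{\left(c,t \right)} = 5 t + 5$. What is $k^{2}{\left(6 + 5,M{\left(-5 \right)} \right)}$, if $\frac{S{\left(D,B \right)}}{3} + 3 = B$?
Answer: $980100$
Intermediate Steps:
$S{\left(D,B \right)} = -9 + 3 B$
$q{\left(c,t \right)} = 5 + 5 t$
$M{\left(H \right)} = -15 + 15 H$ ($M{\left(H \right)} = \left(5 + 5 \cdot 0\right) \left(\left(-9 + 3 H\right) + 6\right) = \left(5 + 0\right) \left(-3 + 3 H\right) = 5 \left(-3 + 3 H\right) = -15 + 15 H$)
$k{\left(V,A \right)} = A V$
$k^{2}{\left(6 + 5,M{\left(-5 \right)} \right)} = \left(\left(-15 + 15 \left(-5\right)\right) \left(6 + 5\right)\right)^{2} = \left(\left(-15 - 75\right) 11\right)^{2} = \left(\left(-90\right) 11\right)^{2} = \left(-990\right)^{2} = 980100$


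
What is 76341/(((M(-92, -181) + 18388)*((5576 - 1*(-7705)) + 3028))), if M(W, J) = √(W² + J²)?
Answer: 1403758308/5513702995571 - 381705*√1649/5513702995571 ≈ 0.00025178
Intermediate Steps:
M(W, J) = √(J² + W²)
76341/(((M(-92, -181) + 18388)*((5576 - 1*(-7705)) + 3028))) = 76341/(((√((-181)² + (-92)²) + 18388)*((5576 - 1*(-7705)) + 3028))) = 76341/(((√(32761 + 8464) + 18388)*((5576 + 7705) + 3028))) = 76341/(((√41225 + 18388)*(13281 + 3028))) = 76341/(((5*√1649 + 18388)*16309)) = 76341/(((18388 + 5*√1649)*16309)) = 76341/(299889892 + 81545*√1649)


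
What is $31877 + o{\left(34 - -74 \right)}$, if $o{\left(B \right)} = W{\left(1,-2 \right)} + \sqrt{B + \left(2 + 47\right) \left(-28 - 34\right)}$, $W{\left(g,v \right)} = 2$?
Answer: $31879 + i \sqrt{2930} \approx 31879.0 + 54.129 i$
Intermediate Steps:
$o{\left(B \right)} = 2 + \sqrt{-3038 + B}$ ($o{\left(B \right)} = 2 + \sqrt{B + \left(2 + 47\right) \left(-28 - 34\right)} = 2 + \sqrt{B + 49 \left(-62\right)} = 2 + \sqrt{B - 3038} = 2 + \sqrt{-3038 + B}$)
$31877 + o{\left(34 - -74 \right)} = 31877 + \left(2 + \sqrt{-3038 + \left(34 - -74\right)}\right) = 31877 + \left(2 + \sqrt{-3038 + \left(34 + 74\right)}\right) = 31877 + \left(2 + \sqrt{-3038 + 108}\right) = 31877 + \left(2 + \sqrt{-2930}\right) = 31877 + \left(2 + i \sqrt{2930}\right) = 31879 + i \sqrt{2930}$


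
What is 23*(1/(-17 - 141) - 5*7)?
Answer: -127213/158 ≈ -805.15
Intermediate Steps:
23*(1/(-17 - 141) - 5*7) = 23*(1/(-158) - 35) = 23*(-1/158 - 35) = 23*(-5531/158) = -127213/158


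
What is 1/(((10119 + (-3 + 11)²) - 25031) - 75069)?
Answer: -1/89917 ≈ -1.1121e-5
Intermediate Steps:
1/(((10119 + (-3 + 11)²) - 25031) - 75069) = 1/(((10119 + 8²) - 25031) - 75069) = 1/(((10119 + 64) - 25031) - 75069) = 1/((10183 - 25031) - 75069) = 1/(-14848 - 75069) = 1/(-89917) = -1/89917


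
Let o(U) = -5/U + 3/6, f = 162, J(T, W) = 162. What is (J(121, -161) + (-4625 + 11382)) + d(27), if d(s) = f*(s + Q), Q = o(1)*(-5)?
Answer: 14938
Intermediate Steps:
o(U) = ½ - 5/U (o(U) = -5/U + 3*(⅙) = -5/U + ½ = ½ - 5/U)
Q = 45/2 (Q = ((½)*(-10 + 1)/1)*(-5) = ((½)*1*(-9))*(-5) = -9/2*(-5) = 45/2 ≈ 22.500)
d(s) = 3645 + 162*s (d(s) = 162*(s + 45/2) = 162*(45/2 + s) = 3645 + 162*s)
(J(121, -161) + (-4625 + 11382)) + d(27) = (162 + (-4625 + 11382)) + (3645 + 162*27) = (162 + 6757) + (3645 + 4374) = 6919 + 8019 = 14938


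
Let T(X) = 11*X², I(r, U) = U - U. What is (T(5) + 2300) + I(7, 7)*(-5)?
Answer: 2575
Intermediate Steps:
I(r, U) = 0
(T(5) + 2300) + I(7, 7)*(-5) = (11*5² + 2300) + 0*(-5) = (11*25 + 2300) + 0 = (275 + 2300) + 0 = 2575 + 0 = 2575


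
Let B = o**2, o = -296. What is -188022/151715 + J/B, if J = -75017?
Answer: -27854939707/13292661440 ≈ -2.0955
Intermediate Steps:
B = 87616 (B = (-296)**2 = 87616)
-188022/151715 + J/B = -188022/151715 - 75017/87616 = -27854939707/13292661440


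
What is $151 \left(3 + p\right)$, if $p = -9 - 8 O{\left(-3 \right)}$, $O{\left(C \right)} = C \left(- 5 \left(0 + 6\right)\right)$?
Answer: $-109626$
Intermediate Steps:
$O{\left(C \right)} = - 30 C$ ($O{\left(C \right)} = C \left(\left(-5\right) 6\right) = C \left(-30\right) = - 30 C$)
$p = -729$ ($p = -9 - 8 \left(\left(-30\right) \left(-3\right)\right) = -9 - 720 = -729$)
$151 \left(3 + p\right) = 151 \left(3 - 729\right) = 151 \left(-726\right) = -109626$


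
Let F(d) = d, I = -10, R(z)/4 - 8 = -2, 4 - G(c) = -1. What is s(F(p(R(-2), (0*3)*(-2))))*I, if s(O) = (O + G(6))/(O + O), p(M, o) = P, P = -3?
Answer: 10/3 ≈ 3.3333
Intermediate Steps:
G(c) = 5 (G(c) = 4 - 1*(-1) = 4 + 1 = 5)
R(z) = 24 (R(z) = 32 + 4*(-2) = 32 - 8 = 24)
p(M, o) = -3
s(O) = (5 + O)/(2*O) (s(O) = (O + 5)/(O + O) = (5 + O)/((2*O)) = (5 + O)*(1/(2*O)) = (5 + O)/(2*O))
s(F(p(R(-2), (0*3)*(-2))))*I = ((½)*(5 - 3)/(-3))*(-10) = ((½)*(-⅓)*2)*(-10) = -⅓*(-10) = 10/3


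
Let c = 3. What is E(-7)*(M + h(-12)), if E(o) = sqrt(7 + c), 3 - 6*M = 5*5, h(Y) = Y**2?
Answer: 421*sqrt(10)/3 ≈ 443.77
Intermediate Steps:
M = -11/3 (M = 1/2 - 5*5/6 = 1/2 - 1/6*25 = 1/2 - 25/6 = -11/3 ≈ -3.6667)
E(o) = sqrt(10) (E(o) = sqrt(7 + 3) = sqrt(10))
E(-7)*(M + h(-12)) = sqrt(10)*(-11/3 + (-12)**2) = sqrt(10)*(-11/3 + 144) = sqrt(10)*(421/3) = 421*sqrt(10)/3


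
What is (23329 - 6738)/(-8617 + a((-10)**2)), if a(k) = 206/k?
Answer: -829550/430747 ≈ -1.9258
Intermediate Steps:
(23329 - 6738)/(-8617 + a((-10)**2)) = (23329 - 6738)/(-8617 + 206/((-10)**2)) = 16591/(-8617 + 206/100) = 16591/(-8617 + 206*(1/100)) = 16591/(-8617 + 103/50) = 16591/(-430747/50) = 16591*(-50/430747) = -829550/430747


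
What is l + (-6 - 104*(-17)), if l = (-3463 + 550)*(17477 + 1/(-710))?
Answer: -36145201777/710 ≈ -5.0909e+7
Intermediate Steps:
l = -36146452797/710 (l = -2913*(17477 - 1/710) = -2913*12408669/710 = -36146452797/710 ≈ -5.0910e+7)
l + (-6 - 104*(-17)) = -36146452797/710 + (-6 - 104*(-17)) = -36146452797/710 + (-6 + 1768) = -36146452797/710 + 1762 = -36145201777/710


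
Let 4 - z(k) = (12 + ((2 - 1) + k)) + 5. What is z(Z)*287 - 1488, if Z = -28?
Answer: 2530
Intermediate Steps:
z(k) = -14 - k (z(k) = 4 - ((12 + ((2 - 1) + k)) + 5) = 4 - ((12 + (1 + k)) + 5) = 4 - ((13 + k) + 5) = 4 - (18 + k) = 4 + (-18 - k) = -14 - k)
z(Z)*287 - 1488 = (-14 - 1*(-28))*287 - 1488 = (-14 + 28)*287 - 1488 = 14*287 - 1488 = 4018 - 1488 = 2530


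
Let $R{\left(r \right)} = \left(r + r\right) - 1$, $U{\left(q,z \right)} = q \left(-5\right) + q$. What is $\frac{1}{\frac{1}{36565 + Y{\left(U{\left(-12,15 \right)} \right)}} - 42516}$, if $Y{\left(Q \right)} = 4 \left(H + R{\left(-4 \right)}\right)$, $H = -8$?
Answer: $- \frac{36497}{1551706451} \approx -2.3521 \cdot 10^{-5}$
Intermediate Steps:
$U{\left(q,z \right)} = - 4 q$ ($U{\left(q,z \right)} = - 5 q + q = - 4 q$)
$R{\left(r \right)} = -1 + 2 r$ ($R{\left(r \right)} = 2 r - 1 = -1 + 2 r$)
$Y{\left(Q \right)} = -68$ ($Y{\left(Q \right)} = 4 \left(-8 + \left(-1 + 2 \left(-4\right)\right)\right) = 4 \left(-8 - 9\right) = 4 \left(-17\right) = -68$)
$\frac{1}{\frac{1}{36565 + Y{\left(U{\left(-12,15 \right)} \right)}} - 42516} = \frac{1}{\frac{1}{36565 - 68} - 42516} = \frac{1}{\frac{1}{36497} - 42516} = \frac{1}{- \frac{1551706451}{36497}} = - \frac{36497}{1551706451}$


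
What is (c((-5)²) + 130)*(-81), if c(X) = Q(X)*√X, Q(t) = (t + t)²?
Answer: -1023030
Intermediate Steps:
Q(t) = 4*t² (Q(t) = (2*t)² = 4*t²)
c(X) = 4*X^(5/2) (c(X) = (4*X²)*√X = 4*X^(5/2))
(c((-5)²) + 130)*(-81) = (4*((-5)²)^(5/2) + 130)*(-81) = (4*25^(5/2) + 130)*(-81) = (4*3125 + 130)*(-81) = (12500 + 130)*(-81) = 12630*(-81) = -1023030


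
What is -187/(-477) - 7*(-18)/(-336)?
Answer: 65/3816 ≈ 0.017034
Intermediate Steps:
-187/(-477) - 7*(-18)/(-336) = -187*(-1/477) + 126*(-1/336) = 187/477 - 3/8 = 65/3816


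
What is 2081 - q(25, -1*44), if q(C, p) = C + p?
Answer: 2100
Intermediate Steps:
2081 - q(25, -1*44) = 2081 - (25 - 1*44) = 2081 - (25 - 44) = 2081 - 1*(-19) = 2081 + 19 = 2100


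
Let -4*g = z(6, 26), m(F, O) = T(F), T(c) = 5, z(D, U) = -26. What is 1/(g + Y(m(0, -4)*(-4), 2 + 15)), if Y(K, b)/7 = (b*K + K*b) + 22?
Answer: -2/9199 ≈ -0.00021741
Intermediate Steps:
m(F, O) = 5
Y(K, b) = 154 + 14*K*b (Y(K, b) = 7*((b*K + K*b) + 22) = 7*((K*b + K*b) + 22) = 7*(2*K*b + 22) = 7*(22 + 2*K*b) = 154 + 14*K*b)
g = 13/2 (g = -1/4*(-26) = 13/2 ≈ 6.5000)
1/(g + Y(m(0, -4)*(-4), 2 + 15)) = 1/(13/2 + (154 + 14*(5*(-4))*(2 + 15))) = 1/(13/2 + (154 + 14*(-20)*17)) = 1/(13/2 + (154 - 4760)) = 1/(13/2 - 4606) = 1/(-9199/2) = -2/9199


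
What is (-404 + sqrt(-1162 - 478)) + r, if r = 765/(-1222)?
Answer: -494453/1222 + 2*I*sqrt(410) ≈ -404.63 + 40.497*I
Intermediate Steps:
r = -765/1222 (r = 765*(-1/1222) = -765/1222 ≈ -0.62602)
(-404 + sqrt(-1162 - 478)) + r = (-404 + sqrt(-1162 - 478)) - 765/1222 = (-404 + sqrt(-1640)) - 765/1222 = (-404 + 2*I*sqrt(410)) - 765/1222 = -494453/1222 + 2*I*sqrt(410)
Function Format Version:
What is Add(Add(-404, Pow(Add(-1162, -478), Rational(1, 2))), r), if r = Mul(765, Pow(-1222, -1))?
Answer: Add(Rational(-494453, 1222), Mul(2, I, Pow(410, Rational(1, 2)))) ≈ Add(-404.63, Mul(40.497, I))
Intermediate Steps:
r = Rational(-765, 1222) (r = Mul(765, Rational(-1, 1222)) = Rational(-765, 1222) ≈ -0.62602)
Add(Add(-404, Pow(Add(-1162, -478), Rational(1, 2))), r) = Add(Add(-404, Pow(Add(-1162, -478), Rational(1, 2))), Rational(-765, 1222)) = Add(Add(-404, Pow(-1640, Rational(1, 2))), Rational(-765, 1222)) = Add(Add(-404, Mul(2, I, Pow(410, Rational(1, 2)))), Rational(-765, 1222)) = Add(Rational(-494453, 1222), Mul(2, I, Pow(410, Rational(1, 2))))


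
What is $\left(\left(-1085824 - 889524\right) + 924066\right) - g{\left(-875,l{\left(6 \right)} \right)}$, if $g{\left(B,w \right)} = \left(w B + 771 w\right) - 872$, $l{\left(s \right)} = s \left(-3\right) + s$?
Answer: $-1051658$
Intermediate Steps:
$l{\left(s \right)} = - 2 s$ ($l{\left(s \right)} = - 3 s + s = - 2 s$)
$g{\left(B,w \right)} = -872 + 771 w + B w$ ($g{\left(B,w \right)} = \left(B w + 771 w\right) - 872 = \left(771 w + B w\right) - 872 = -872 + 771 w + B w$)
$\left(\left(-1085824 - 889524\right) + 924066\right) - g{\left(-875,l{\left(6 \right)} \right)} = \left(\left(-1085824 - 889524\right) + 924066\right) - \left(-872 + 771 \left(\left(-2\right) 6\right) - 875 \left(\left(-2\right) 6\right)\right) = \left(-1975348 + 924066\right) - \left(-872 + 771 \left(-12\right) - -10500\right) = -1051282 - \left(-872 - 9252 + 10500\right) = -1051282 - 376 = -1051658$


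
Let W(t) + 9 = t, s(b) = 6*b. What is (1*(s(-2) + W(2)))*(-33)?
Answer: 627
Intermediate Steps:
W(t) = -9 + t
(1*(s(-2) + W(2)))*(-33) = (1*(6*(-2) + (-9 + 2)))*(-33) = (1*(-12 - 7))*(-33) = (1*(-19))*(-33) = -19*(-33) = 627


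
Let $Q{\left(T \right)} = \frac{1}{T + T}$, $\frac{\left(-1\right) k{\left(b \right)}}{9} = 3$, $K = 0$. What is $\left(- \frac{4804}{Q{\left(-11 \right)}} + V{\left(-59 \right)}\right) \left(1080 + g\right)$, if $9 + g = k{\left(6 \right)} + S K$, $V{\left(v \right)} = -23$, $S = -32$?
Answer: $110314260$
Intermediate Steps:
$k{\left(b \right)} = -27$ ($k{\left(b \right)} = \left(-9\right) 3 = -27$)
$Q{\left(T \right)} = \frac{1}{2 T}$
$g = -36$ ($g = -9 - 27 = -36$)
$\left(- \frac{4804}{Q{\left(-11 \right)}} + V{\left(-59 \right)}\right) \left(1080 + g\right) = \left(- \frac{4804}{\frac{1}{2} \frac{1}{-11}} - 23\right) \left(1080 - 36\right) = \left(- \frac{4804}{\frac{1}{2} \left(- \frac{1}{11}\right)} - 23\right) 1044 = \left(- \frac{4804}{- \frac{1}{22}} - 23\right) 1044 = \left(\left(-4804\right) \left(-22\right) - 23\right) 1044 = \left(105688 - 23\right) 1044 = 105665 \cdot 1044 = 110314260$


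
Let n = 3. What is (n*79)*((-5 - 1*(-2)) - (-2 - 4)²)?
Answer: -9243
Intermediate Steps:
(n*79)*((-5 - 1*(-2)) - (-2 - 4)²) = (3*79)*((-5 - 1*(-2)) - (-2 - 4)²) = 237*((-5 + 2) - 1*(-6)²) = 237*(-3 - 1*36) = 237*(-3 - 36) = 237*(-39) = -9243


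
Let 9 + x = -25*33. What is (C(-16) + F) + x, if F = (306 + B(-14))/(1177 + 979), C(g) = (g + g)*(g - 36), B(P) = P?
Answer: 447443/539 ≈ 830.14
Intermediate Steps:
C(g) = 2*g*(-36 + g) (C(g) = (2*g)*(-36 + g) = 2*g*(-36 + g))
x = -834 (x = -9 - 25*33 = -9 - 825 = -834)
F = 73/539 (F = (306 - 14)/(1177 + 979) = 292/2156 = 292*(1/2156) = 73/539 ≈ 0.13544)
(C(-16) + F) + x = (2*(-16)*(-36 - 16) + 73/539) - 834 = (2*(-16)*(-52) + 73/539) - 834 = (1664 + 73/539) - 834 = 896969/539 - 834 = 447443/539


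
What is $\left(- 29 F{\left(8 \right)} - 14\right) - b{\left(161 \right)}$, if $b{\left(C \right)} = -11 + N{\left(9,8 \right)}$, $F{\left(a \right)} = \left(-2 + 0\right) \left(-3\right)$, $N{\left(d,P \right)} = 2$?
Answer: $-179$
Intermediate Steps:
$F{\left(a \right)} = 6$ ($F{\left(a \right)} = \left(-2\right) \left(-3\right) = 6$)
$b{\left(C \right)} = -9$ ($b{\left(C \right)} = -11 + 2 = -9$)
$\left(- 29 F{\left(8 \right)} - 14\right) - b{\left(161 \right)} = \left(\left(-29\right) 6 - 14\right) - -9 = \left(-174 - 14\right) + 9 = -188 + 9 = -179$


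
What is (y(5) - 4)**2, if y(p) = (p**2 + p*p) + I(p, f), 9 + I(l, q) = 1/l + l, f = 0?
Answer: 44521/25 ≈ 1780.8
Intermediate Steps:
I(l, q) = -9 + l + 1/l (I(l, q) = -9 + (1/l + l) = -9 + (l + 1/l) = -9 + l + 1/l)
y(p) = -9 + p + 1/p + 2*p**2 (y(p) = (p**2 + p*p) + (-9 + p + 1/p) = (p**2 + p**2) + (-9 + p + 1/p) = 2*p**2 + (-9 + p + 1/p) = -9 + p + 1/p + 2*p**2)
(y(5) - 4)**2 = ((-9 + 5 + 1/5 + 2*5**2) - 4)**2 = ((-9 + 5 + 1/5 + 2*25) - 4)**2 = ((-9 + 5 + 1/5 + 50) - 4)**2 = (231/5 - 4)**2 = (211/5)**2 = 44521/25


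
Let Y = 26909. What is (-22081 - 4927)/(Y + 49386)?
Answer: -27008/76295 ≈ -0.35399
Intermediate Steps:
(-22081 - 4927)/(Y + 49386) = (-22081 - 4927)/(26909 + 49386) = -27008/76295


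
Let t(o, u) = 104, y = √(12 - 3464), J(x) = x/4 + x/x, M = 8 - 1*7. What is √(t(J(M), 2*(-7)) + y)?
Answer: √(104 + 2*I*√863) ≈ 10.57 + 2.7793*I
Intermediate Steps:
M = 1 (M = 8 - 7 = 1)
J(x) = 1 + x/4 (J(x) = x*(¼) + 1 = x/4 + 1 = 1 + x/4)
y = 2*I*√863 (y = √(-3452) = 2*I*√863 ≈ 58.754*I)
√(t(J(M), 2*(-7)) + y) = √(104 + 2*I*√863)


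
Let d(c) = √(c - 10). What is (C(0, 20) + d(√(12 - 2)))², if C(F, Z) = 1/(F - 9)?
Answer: (-1 + 9*I*√(10 - √10))²/81 ≈ -6.8254 - 0.58109*I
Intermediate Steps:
C(F, Z) = 1/(-9 + F)
d(c) = √(-10 + c)
(C(0, 20) + d(√(12 - 2)))² = (1/(-9 + 0) + √(-10 + √(12 - 2)))² = (1/(-9) + √(-10 + √10))² = (-⅑ + √(-10 + √10))²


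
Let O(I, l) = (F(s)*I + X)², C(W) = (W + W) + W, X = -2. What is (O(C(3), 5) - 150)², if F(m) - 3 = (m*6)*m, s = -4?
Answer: 624370209241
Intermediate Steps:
F(m) = 3 + 6*m² (F(m) = 3 + (m*6)*m = 3 + (6*m)*m = 3 + 6*m²)
C(W) = 3*W (C(W) = 2*W + W = 3*W)
O(I, l) = (-2 + 99*I)² (O(I, l) = ((3 + 6*(-4)²)*I - 2)² = ((3 + 6*16)*I - 2)² = ((3 + 96)*I - 2)² = (99*I - 2)² = (-2 + 99*I)²)
(O(C(3), 5) - 150)² = ((-2 + 99*(3*3))² - 150)² = ((-2 + 99*9)² - 150)² = ((-2 + 891)² - 150)² = (889² - 150)² = (790321 - 150)² = 790171² = 624370209241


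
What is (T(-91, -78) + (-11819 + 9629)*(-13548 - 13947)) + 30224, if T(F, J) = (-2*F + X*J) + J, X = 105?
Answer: 60236188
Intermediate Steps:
T(F, J) = -2*F + 106*J (T(F, J) = (-2*F + 105*J) + J = -2*F + 106*J)
(T(-91, -78) + (-11819 + 9629)*(-13548 - 13947)) + 30224 = ((-2*(-91) + 106*(-78)) + (-11819 + 9629)*(-13548 - 13947)) + 30224 = ((182 - 8268) - 2190*(-27495)) + 30224 = (-8086 + 60214050) + 30224 = 60205964 + 30224 = 60236188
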